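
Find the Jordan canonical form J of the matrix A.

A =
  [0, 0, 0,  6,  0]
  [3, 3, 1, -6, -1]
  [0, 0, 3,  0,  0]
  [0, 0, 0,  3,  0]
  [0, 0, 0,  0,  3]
J_1(0) ⊕ J_2(3) ⊕ J_1(3) ⊕ J_1(3)

The characteristic polynomial is
  det(x·I − A) = x^5 - 12*x^4 + 54*x^3 - 108*x^2 + 81*x = x*(x - 3)^4

Eigenvalues and multiplicities (the geometric multiplicity of λ is n − rank(A − λI), which equals the number of Jordan blocks for λ):
  λ = 0: algebraic multiplicity = 1, geometric multiplicity = 1
  λ = 3: algebraic multiplicity = 4, geometric multiplicity = 3

Determining the block sizes for each eigenvalue:
  λ = 0: one block (gm = 1), so the single block has size am = 1 → block sizes [1]
  λ = 3: 3 blocks summing to 4 forces exactly one block of size 2 and the rest size 1 → block sizes [2, 1, 1]

Assembling the blocks gives a Jordan form
J =
  [0, 0, 0, 0, 0]
  [0, 3, 1, 0, 0]
  [0, 0, 3, 0, 0]
  [0, 0, 0, 3, 0]
  [0, 0, 0, 0, 3]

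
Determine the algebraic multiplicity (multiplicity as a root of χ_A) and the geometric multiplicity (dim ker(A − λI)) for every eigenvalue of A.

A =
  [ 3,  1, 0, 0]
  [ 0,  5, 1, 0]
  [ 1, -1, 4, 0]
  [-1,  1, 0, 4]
λ = 4: alg = 4, geom = 2

Step 1 — factor the characteristic polynomial to read off the algebraic multiplicities:
  χ_A(x) = (x - 4)^4

Step 2 — compute geometric multiplicities via the rank-nullity identity g(λ) = n − rank(A − λI):
  rank(A − (4)·I) = 2, so dim ker(A − (4)·I) = n − 2 = 2

Summary:
  λ = 4: algebraic multiplicity = 4, geometric multiplicity = 2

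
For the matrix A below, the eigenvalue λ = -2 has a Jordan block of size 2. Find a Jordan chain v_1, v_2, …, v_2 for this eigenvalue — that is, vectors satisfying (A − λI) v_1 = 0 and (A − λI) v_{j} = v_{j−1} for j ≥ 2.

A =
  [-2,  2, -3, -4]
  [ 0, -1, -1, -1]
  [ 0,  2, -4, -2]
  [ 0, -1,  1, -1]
A Jordan chain for λ = -2 of length 2:
v_1 = (2, 1, 2, -1)ᵀ
v_2 = (0, 1, 0, 0)ᵀ

Let N = A − (-2)·I. We want v_2 with N^2 v_2 = 0 but N^1 v_2 ≠ 0; then v_{j-1} := N · v_j for j = 2, …, 2.

Pick v_2 = (0, 1, 0, 0)ᵀ.
Then v_1 = N · v_2 = (2, 1, 2, -1)ᵀ.

Sanity check: (A − (-2)·I) v_1 = (0, 0, 0, 0)ᵀ = 0. ✓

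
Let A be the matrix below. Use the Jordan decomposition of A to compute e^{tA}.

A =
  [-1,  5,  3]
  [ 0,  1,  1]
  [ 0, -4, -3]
e^{tA} =
  [exp(-t), -t^2*exp(-t) + 5*t*exp(-t), -t^2*exp(-t)/2 + 3*t*exp(-t)]
  [0, 2*t*exp(-t) + exp(-t), t*exp(-t)]
  [0, -4*t*exp(-t), -2*t*exp(-t) + exp(-t)]

Strategy: write A = P · J · P⁻¹ where J is a Jordan canonical form, so e^{tA} = P · e^{tJ} · P⁻¹, and e^{tJ} can be computed block-by-block.

A has Jordan form
J =
  [-1,  1,  0]
  [ 0, -1,  1]
  [ 0,  0, -1]
(up to reordering of blocks).

Per-block formulas:
  For a 3×3 Jordan block J_3(-1): exp(t · J_3(-1)) = e^(-1t)·(I + t·N + (t^2/2)·N^2), where N is the 3×3 nilpotent shift.

After assembling e^{tJ} and conjugating by P, we get:

e^{tA} =
  [exp(-t), -t^2*exp(-t) + 5*t*exp(-t), -t^2*exp(-t)/2 + 3*t*exp(-t)]
  [0, 2*t*exp(-t) + exp(-t), t*exp(-t)]
  [0, -4*t*exp(-t), -2*t*exp(-t) + exp(-t)]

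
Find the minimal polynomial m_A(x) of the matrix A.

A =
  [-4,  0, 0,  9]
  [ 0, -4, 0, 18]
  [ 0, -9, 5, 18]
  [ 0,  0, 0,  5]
x^2 - x - 20

The characteristic polynomial is χ_A(x) = (x - 5)^2*(x + 4)^2, so the eigenvalues are known. The minimal polynomial is
  m_A(x) = Π_λ (x − λ)^{k_λ}
where k_λ is the size of the *largest* Jordan block for λ (equivalently, the smallest k with (A − λI)^k v = 0 for every generalised eigenvector v of λ).

  λ = -4: largest Jordan block has size 1, contributing (x + 4)
  λ = 5: largest Jordan block has size 1, contributing (x − 5)

So m_A(x) = (x - 5)*(x + 4) = x^2 - x - 20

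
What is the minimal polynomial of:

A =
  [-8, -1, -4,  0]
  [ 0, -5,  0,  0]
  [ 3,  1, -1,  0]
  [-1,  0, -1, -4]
x^2 + 9*x + 20

The characteristic polynomial is χ_A(x) = (x + 4)^2*(x + 5)^2, so the eigenvalues are known. The minimal polynomial is
  m_A(x) = Π_λ (x − λ)^{k_λ}
where k_λ is the size of the *largest* Jordan block for λ (equivalently, the smallest k with (A − λI)^k v = 0 for every generalised eigenvector v of λ).

  λ = -5: largest Jordan block has size 1, contributing (x + 5)
  λ = -4: largest Jordan block has size 1, contributing (x + 4)

So m_A(x) = (x + 4)*(x + 5) = x^2 + 9*x + 20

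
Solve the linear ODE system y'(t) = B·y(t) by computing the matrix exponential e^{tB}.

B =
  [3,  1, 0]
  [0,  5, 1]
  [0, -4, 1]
e^{tB} =
  [exp(3*t), t^2*exp(3*t) + t*exp(3*t), t^2*exp(3*t)/2]
  [0, 2*t*exp(3*t) + exp(3*t), t*exp(3*t)]
  [0, -4*t*exp(3*t), -2*t*exp(3*t) + exp(3*t)]

Strategy: write B = P · J · P⁻¹ where J is a Jordan canonical form, so e^{tB} = P · e^{tJ} · P⁻¹, and e^{tJ} can be computed block-by-block.

B has Jordan form
J =
  [3, 1, 0]
  [0, 3, 1]
  [0, 0, 3]
(up to reordering of blocks).

Per-block formulas:
  For a 3×3 Jordan block J_3(3): exp(t · J_3(3)) = e^(3t)·(I + t·N + (t^2/2)·N^2), where N is the 3×3 nilpotent shift.

After assembling e^{tJ} and conjugating by P, we get:

e^{tB} =
  [exp(3*t), t^2*exp(3*t) + t*exp(3*t), t^2*exp(3*t)/2]
  [0, 2*t*exp(3*t) + exp(3*t), t*exp(3*t)]
  [0, -4*t*exp(3*t), -2*t*exp(3*t) + exp(3*t)]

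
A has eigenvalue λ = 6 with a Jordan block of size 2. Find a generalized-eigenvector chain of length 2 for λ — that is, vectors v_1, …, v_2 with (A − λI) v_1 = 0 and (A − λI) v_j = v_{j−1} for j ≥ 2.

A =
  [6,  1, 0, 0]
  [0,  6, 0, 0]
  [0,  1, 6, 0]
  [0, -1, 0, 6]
A Jordan chain for λ = 6 of length 2:
v_1 = (1, 0, 1, -1)ᵀ
v_2 = (0, 1, 0, 0)ᵀ

Let N = A − (6)·I. We want v_2 with N^2 v_2 = 0 but N^1 v_2 ≠ 0; then v_{j-1} := N · v_j for j = 2, …, 2.

Pick v_2 = (0, 1, 0, 0)ᵀ.
Then v_1 = N · v_2 = (1, 0, 1, -1)ᵀ.

Sanity check: (A − (6)·I) v_1 = (0, 0, 0, 0)ᵀ = 0. ✓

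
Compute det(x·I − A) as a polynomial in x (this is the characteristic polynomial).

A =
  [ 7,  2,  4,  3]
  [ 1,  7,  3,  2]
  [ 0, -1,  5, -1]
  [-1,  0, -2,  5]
x^4 - 24*x^3 + 216*x^2 - 864*x + 1296

Expanding det(x·I − A) (e.g. by cofactor expansion or by noting that A is similar to its Jordan form J, which has the same characteristic polynomial as A) gives
  χ_A(x) = x^4 - 24*x^3 + 216*x^2 - 864*x + 1296
which factors as (x - 6)^4. The eigenvalues (with algebraic multiplicities) are λ = 6 with multiplicity 4.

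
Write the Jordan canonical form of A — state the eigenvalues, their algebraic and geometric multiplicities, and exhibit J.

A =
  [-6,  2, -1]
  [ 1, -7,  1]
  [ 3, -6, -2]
J_2(-5) ⊕ J_1(-5)

The characteristic polynomial is
  det(x·I − A) = x^3 + 15*x^2 + 75*x + 125 = (x + 5)^3

Eigenvalues and multiplicities (the geometric multiplicity of λ is n − rank(A − λI), which equals the number of Jordan blocks for λ):
  λ = -5: algebraic multiplicity = 3, geometric multiplicity = 2

Determining the block sizes for each eigenvalue:
  λ = -5: 2 blocks summing to 3 forces exactly one block of size 2 and the rest size 1 → block sizes [2, 1]

Assembling the blocks gives a Jordan form
J =
  [-5,  1,  0]
  [ 0, -5,  0]
  [ 0,  0, -5]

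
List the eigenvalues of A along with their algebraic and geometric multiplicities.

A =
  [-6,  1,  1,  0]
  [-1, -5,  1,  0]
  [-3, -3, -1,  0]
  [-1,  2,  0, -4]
λ = -4: alg = 4, geom = 2

Step 1 — factor the characteristic polynomial to read off the algebraic multiplicities:
  χ_A(x) = (x + 4)^4

Step 2 — compute geometric multiplicities via the rank-nullity identity g(λ) = n − rank(A − λI):
  rank(A − (-4)·I) = 2, so dim ker(A − (-4)·I) = n − 2 = 2

Summary:
  λ = -4: algebraic multiplicity = 4, geometric multiplicity = 2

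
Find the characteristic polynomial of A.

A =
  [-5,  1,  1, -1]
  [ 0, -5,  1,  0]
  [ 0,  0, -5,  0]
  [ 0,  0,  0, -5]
x^4 + 20*x^3 + 150*x^2 + 500*x + 625

Expanding det(x·I − A) (e.g. by cofactor expansion or by noting that A is similar to its Jordan form J, which has the same characteristic polynomial as A) gives
  χ_A(x) = x^4 + 20*x^3 + 150*x^2 + 500*x + 625
which factors as (x + 5)^4. The eigenvalues (with algebraic multiplicities) are λ = -5 with multiplicity 4.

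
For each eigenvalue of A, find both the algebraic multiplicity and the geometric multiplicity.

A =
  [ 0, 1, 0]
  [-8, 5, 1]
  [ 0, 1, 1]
λ = 2: alg = 3, geom = 1

Step 1 — factor the characteristic polynomial to read off the algebraic multiplicities:
  χ_A(x) = (x - 2)^3

Step 2 — compute geometric multiplicities via the rank-nullity identity g(λ) = n − rank(A − λI):
  rank(A − (2)·I) = 2, so dim ker(A − (2)·I) = n − 2 = 1

Summary:
  λ = 2: algebraic multiplicity = 3, geometric multiplicity = 1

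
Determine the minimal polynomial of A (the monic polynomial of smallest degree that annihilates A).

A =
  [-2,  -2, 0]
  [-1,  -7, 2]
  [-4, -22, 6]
x^3 + 3*x^2 + 2*x

The characteristic polynomial is χ_A(x) = x*(x + 1)*(x + 2), so the eigenvalues are known. The minimal polynomial is
  m_A(x) = Π_λ (x − λ)^{k_λ}
where k_λ is the size of the *largest* Jordan block for λ (equivalently, the smallest k with (A − λI)^k v = 0 for every generalised eigenvector v of λ).

  λ = -2: largest Jordan block has size 1, contributing (x + 2)
  λ = -1: largest Jordan block has size 1, contributing (x + 1)
  λ = 0: largest Jordan block has size 1, contributing (x − 0)

So m_A(x) = x*(x + 1)*(x + 2) = x^3 + 3*x^2 + 2*x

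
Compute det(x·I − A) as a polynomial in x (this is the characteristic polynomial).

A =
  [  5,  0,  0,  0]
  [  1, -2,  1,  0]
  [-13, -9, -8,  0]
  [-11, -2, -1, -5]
x^4 + 10*x^3 - 250*x - 625

Expanding det(x·I − A) (e.g. by cofactor expansion or by noting that A is similar to its Jordan form J, which has the same characteristic polynomial as A) gives
  χ_A(x) = x^4 + 10*x^3 - 250*x - 625
which factors as (x - 5)*(x + 5)^3. The eigenvalues (with algebraic multiplicities) are λ = -5 with multiplicity 3, λ = 5 with multiplicity 1.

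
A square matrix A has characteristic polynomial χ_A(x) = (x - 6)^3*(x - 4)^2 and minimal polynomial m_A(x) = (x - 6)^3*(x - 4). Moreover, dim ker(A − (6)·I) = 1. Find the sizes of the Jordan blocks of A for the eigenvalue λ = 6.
Block sizes for λ = 6: [3]

Step 1 — from the characteristic polynomial, algebraic multiplicity of λ = 6 is 3. From dim ker(A − (6)·I) = 1, there are exactly 1 Jordan blocks for λ = 6.
Step 2 — from the minimal polynomial, the factor (x − 6)^3 tells us the largest block for λ = 6 has size 3.
Step 3 — with total size 3, 1 blocks, and largest block 3, the block sizes (in nonincreasing order) are [3].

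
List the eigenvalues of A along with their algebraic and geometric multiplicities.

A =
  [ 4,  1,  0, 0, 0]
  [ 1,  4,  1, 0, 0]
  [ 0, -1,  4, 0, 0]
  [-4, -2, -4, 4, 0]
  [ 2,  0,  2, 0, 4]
λ = 4: alg = 5, geom = 3

Step 1 — factor the characteristic polynomial to read off the algebraic multiplicities:
  χ_A(x) = (x - 4)^5

Step 2 — compute geometric multiplicities via the rank-nullity identity g(λ) = n − rank(A − λI):
  rank(A − (4)·I) = 2, so dim ker(A − (4)·I) = n − 2 = 3

Summary:
  λ = 4: algebraic multiplicity = 5, geometric multiplicity = 3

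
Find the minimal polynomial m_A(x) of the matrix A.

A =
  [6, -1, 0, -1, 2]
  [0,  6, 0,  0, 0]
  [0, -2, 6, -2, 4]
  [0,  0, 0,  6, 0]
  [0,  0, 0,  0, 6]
x^2 - 12*x + 36

The characteristic polynomial is χ_A(x) = (x - 6)^5, so the eigenvalues are known. The minimal polynomial is
  m_A(x) = Π_λ (x − λ)^{k_λ}
where k_λ is the size of the *largest* Jordan block for λ (equivalently, the smallest k with (A − λI)^k v = 0 for every generalised eigenvector v of λ).

  λ = 6: largest Jordan block has size 2, contributing (x − 6)^2

So m_A(x) = (x - 6)^2 = x^2 - 12*x + 36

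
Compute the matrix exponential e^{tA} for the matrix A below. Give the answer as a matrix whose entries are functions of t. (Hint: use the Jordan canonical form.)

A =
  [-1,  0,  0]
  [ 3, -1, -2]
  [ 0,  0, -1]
e^{tA} =
  [exp(-t), 0, 0]
  [3*t*exp(-t), exp(-t), -2*t*exp(-t)]
  [0, 0, exp(-t)]

Strategy: write A = P · J · P⁻¹ where J is a Jordan canonical form, so e^{tA} = P · e^{tJ} · P⁻¹, and e^{tJ} can be computed block-by-block.

A has Jordan form
J =
  [-1,  1,  0]
  [ 0, -1,  0]
  [ 0,  0, -1]
(up to reordering of blocks).

Per-block formulas:
  For a 1×1 block at λ = -1: exp(t · [-1]) = [e^(-1t)].
  For a 2×2 Jordan block J_2(-1): exp(t · J_2(-1)) = e^(-1t)·(I + t·N), where N is the 2×2 nilpotent shift.

After assembling e^{tJ} and conjugating by P, we get:

e^{tA} =
  [exp(-t), 0, 0]
  [3*t*exp(-t), exp(-t), -2*t*exp(-t)]
  [0, 0, exp(-t)]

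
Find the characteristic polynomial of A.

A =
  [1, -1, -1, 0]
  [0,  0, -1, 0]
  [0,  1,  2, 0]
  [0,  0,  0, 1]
x^4 - 4*x^3 + 6*x^2 - 4*x + 1

Expanding det(x·I − A) (e.g. by cofactor expansion or by noting that A is similar to its Jordan form J, which has the same characteristic polynomial as A) gives
  χ_A(x) = x^4 - 4*x^3 + 6*x^2 - 4*x + 1
which factors as (x - 1)^4. The eigenvalues (with algebraic multiplicities) are λ = 1 with multiplicity 4.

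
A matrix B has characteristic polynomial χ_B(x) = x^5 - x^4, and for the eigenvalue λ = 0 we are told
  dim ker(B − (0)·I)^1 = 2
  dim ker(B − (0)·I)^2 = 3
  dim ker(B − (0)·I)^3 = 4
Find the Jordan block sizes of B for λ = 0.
Block sizes for λ = 0: [3, 1]

From the dimensions of kernels of powers, the number of Jordan blocks of size at least j is d_j − d_{j−1} where d_j = dim ker(N^j) (with d_0 = 0). Computing the differences gives [2, 1, 1].
The number of blocks of size exactly k is (#blocks of size ≥ k) − (#blocks of size ≥ k + 1), so the partition is: 1 block(s) of size 1, 1 block(s) of size 3.
In nonincreasing order the block sizes are [3, 1].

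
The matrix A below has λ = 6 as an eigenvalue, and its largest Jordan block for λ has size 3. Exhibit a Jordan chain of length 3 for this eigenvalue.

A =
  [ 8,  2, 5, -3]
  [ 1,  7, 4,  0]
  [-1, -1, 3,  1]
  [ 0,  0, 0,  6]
A Jordan chain for λ = 6 of length 3:
v_1 = (1, -1, 0, 0)ᵀ
v_2 = (2, 1, -1, 0)ᵀ
v_3 = (1, 0, 0, 0)ᵀ

Let N = A − (6)·I. We want v_3 with N^3 v_3 = 0 but N^2 v_3 ≠ 0; then v_{j-1} := N · v_j for j = 3, …, 2.

Pick v_3 = (1, 0, 0, 0)ᵀ.
Then v_2 = N · v_3 = (2, 1, -1, 0)ᵀ.
Then v_1 = N · v_2 = (1, -1, 0, 0)ᵀ.

Sanity check: (A − (6)·I) v_1 = (0, 0, 0, 0)ᵀ = 0. ✓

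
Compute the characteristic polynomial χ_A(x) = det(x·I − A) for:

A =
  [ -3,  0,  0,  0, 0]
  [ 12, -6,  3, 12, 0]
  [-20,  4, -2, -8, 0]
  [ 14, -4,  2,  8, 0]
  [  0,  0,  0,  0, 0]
x^5 + 3*x^4

Expanding det(x·I − A) (e.g. by cofactor expansion or by noting that A is similar to its Jordan form J, which has the same characteristic polynomial as A) gives
  χ_A(x) = x^5 + 3*x^4
which factors as x^4*(x + 3). The eigenvalues (with algebraic multiplicities) are λ = -3 with multiplicity 1, λ = 0 with multiplicity 4.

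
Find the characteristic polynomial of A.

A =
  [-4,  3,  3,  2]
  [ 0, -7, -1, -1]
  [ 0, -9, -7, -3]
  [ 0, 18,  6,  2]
x^4 + 16*x^3 + 96*x^2 + 256*x + 256

Expanding det(x·I − A) (e.g. by cofactor expansion or by noting that A is similar to its Jordan form J, which has the same characteristic polynomial as A) gives
  χ_A(x) = x^4 + 16*x^3 + 96*x^2 + 256*x + 256
which factors as (x + 4)^4. The eigenvalues (with algebraic multiplicities) are λ = -4 with multiplicity 4.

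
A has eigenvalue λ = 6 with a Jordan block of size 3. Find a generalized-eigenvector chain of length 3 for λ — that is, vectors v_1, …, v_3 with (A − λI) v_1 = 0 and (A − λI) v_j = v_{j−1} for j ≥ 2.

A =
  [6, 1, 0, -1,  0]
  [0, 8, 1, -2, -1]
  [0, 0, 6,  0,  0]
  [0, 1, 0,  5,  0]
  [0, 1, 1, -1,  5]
A Jordan chain for λ = 6 of length 3:
v_1 = (1, 1, 0, 1, 0)ᵀ
v_2 = (1, 2, 0, 1, 1)ᵀ
v_3 = (0, 1, 0, 0, 0)ᵀ

Let N = A − (6)·I. We want v_3 with N^3 v_3 = 0 but N^2 v_3 ≠ 0; then v_{j-1} := N · v_j for j = 3, …, 2.

Pick v_3 = (0, 1, 0, 0, 0)ᵀ.
Then v_2 = N · v_3 = (1, 2, 0, 1, 1)ᵀ.
Then v_1 = N · v_2 = (1, 1, 0, 1, 0)ᵀ.

Sanity check: (A − (6)·I) v_1 = (0, 0, 0, 0, 0)ᵀ = 0. ✓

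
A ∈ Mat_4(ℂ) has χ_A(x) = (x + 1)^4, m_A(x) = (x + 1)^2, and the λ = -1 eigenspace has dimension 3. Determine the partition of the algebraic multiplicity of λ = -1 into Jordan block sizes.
Block sizes for λ = -1: [2, 1, 1]

Step 1 — from the characteristic polynomial, algebraic multiplicity of λ = -1 is 4. From dim ker(A − (-1)·I) = 3, there are exactly 3 Jordan blocks for λ = -1.
Step 2 — from the minimal polynomial, the factor (x + 1)^2 tells us the largest block for λ = -1 has size 2.
Step 3 — with total size 4, 3 blocks, and largest block 2, the block sizes (in nonincreasing order) are [2, 1, 1].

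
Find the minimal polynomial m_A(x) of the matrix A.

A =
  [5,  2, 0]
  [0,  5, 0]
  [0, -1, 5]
x^2 - 10*x + 25

The characteristic polynomial is χ_A(x) = (x - 5)^3, so the eigenvalues are known. The minimal polynomial is
  m_A(x) = Π_λ (x − λ)^{k_λ}
where k_λ is the size of the *largest* Jordan block for λ (equivalently, the smallest k with (A − λI)^k v = 0 for every generalised eigenvector v of λ).

  λ = 5: largest Jordan block has size 2, contributing (x − 5)^2

So m_A(x) = (x - 5)^2 = x^2 - 10*x + 25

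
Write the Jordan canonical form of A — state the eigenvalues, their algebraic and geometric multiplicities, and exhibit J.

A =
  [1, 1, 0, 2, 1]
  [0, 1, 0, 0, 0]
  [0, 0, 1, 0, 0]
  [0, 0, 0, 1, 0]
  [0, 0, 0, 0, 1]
J_2(1) ⊕ J_1(1) ⊕ J_1(1) ⊕ J_1(1)

The characteristic polynomial is
  det(x·I − A) = x^5 - 5*x^4 + 10*x^3 - 10*x^2 + 5*x - 1 = (x - 1)^5

Eigenvalues and multiplicities (the geometric multiplicity of λ is n − rank(A − λI), which equals the number of Jordan blocks for λ):
  λ = 1: algebraic multiplicity = 5, geometric multiplicity = 4

Determining the block sizes for each eigenvalue:
  λ = 1: 4 blocks summing to 5 forces exactly one block of size 2 and the rest size 1 → block sizes [2, 1, 1, 1]

Assembling the blocks gives a Jordan form
J =
  [1, 1, 0, 0, 0]
  [0, 1, 0, 0, 0]
  [0, 0, 1, 0, 0]
  [0, 0, 0, 1, 0]
  [0, 0, 0, 0, 1]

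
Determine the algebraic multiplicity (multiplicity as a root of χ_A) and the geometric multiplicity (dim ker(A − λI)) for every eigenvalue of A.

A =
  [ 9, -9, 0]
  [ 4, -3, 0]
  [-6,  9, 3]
λ = 3: alg = 3, geom = 2

Step 1 — factor the characteristic polynomial to read off the algebraic multiplicities:
  χ_A(x) = (x - 3)^3

Step 2 — compute geometric multiplicities via the rank-nullity identity g(λ) = n − rank(A − λI):
  rank(A − (3)·I) = 1, so dim ker(A − (3)·I) = n − 1 = 2

Summary:
  λ = 3: algebraic multiplicity = 3, geometric multiplicity = 2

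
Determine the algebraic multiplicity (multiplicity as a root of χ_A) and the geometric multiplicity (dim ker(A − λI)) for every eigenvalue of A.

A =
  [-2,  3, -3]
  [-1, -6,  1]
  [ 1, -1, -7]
λ = -5: alg = 3, geom = 1

Step 1 — factor the characteristic polynomial to read off the algebraic multiplicities:
  χ_A(x) = (x + 5)^3

Step 2 — compute geometric multiplicities via the rank-nullity identity g(λ) = n − rank(A − λI):
  rank(A − (-5)·I) = 2, so dim ker(A − (-5)·I) = n − 2 = 1

Summary:
  λ = -5: algebraic multiplicity = 3, geometric multiplicity = 1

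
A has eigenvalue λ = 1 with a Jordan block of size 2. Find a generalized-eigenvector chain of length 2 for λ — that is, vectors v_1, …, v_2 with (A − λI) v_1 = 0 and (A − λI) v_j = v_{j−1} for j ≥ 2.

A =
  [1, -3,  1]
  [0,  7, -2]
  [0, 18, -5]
A Jordan chain for λ = 1 of length 2:
v_1 = (-3, 6, 18)ᵀ
v_2 = (0, 1, 0)ᵀ

Let N = A − (1)·I. We want v_2 with N^2 v_2 = 0 but N^1 v_2 ≠ 0; then v_{j-1} := N · v_j for j = 2, …, 2.

Pick v_2 = (0, 1, 0)ᵀ.
Then v_1 = N · v_2 = (-3, 6, 18)ᵀ.

Sanity check: (A − (1)·I) v_1 = (0, 0, 0)ᵀ = 0. ✓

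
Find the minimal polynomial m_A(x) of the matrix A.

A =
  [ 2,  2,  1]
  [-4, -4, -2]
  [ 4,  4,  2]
x^2

The characteristic polynomial is χ_A(x) = x^3, so the eigenvalues are known. The minimal polynomial is
  m_A(x) = Π_λ (x − λ)^{k_λ}
where k_λ is the size of the *largest* Jordan block for λ (equivalently, the smallest k with (A − λI)^k v = 0 for every generalised eigenvector v of λ).

  λ = 0: largest Jordan block has size 2, contributing (x − 0)^2

So m_A(x) = x^2 = x^2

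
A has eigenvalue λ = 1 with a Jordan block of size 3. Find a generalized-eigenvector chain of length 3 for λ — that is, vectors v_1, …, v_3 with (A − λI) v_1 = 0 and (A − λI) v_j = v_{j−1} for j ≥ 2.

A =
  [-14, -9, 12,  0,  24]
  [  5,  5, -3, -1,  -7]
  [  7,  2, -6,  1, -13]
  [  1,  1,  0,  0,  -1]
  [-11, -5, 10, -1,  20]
A Jordan chain for λ = 1 of length 3:
v_1 = (3, -1, -3, -1, 3)ᵀ
v_2 = (-9, 4, 2, 1, -5)ᵀ
v_3 = (0, 1, 0, 0, 0)ᵀ

Let N = A − (1)·I. We want v_3 with N^3 v_3 = 0 but N^2 v_3 ≠ 0; then v_{j-1} := N · v_j for j = 3, …, 2.

Pick v_3 = (0, 1, 0, 0, 0)ᵀ.
Then v_2 = N · v_3 = (-9, 4, 2, 1, -5)ᵀ.
Then v_1 = N · v_2 = (3, -1, -3, -1, 3)ᵀ.

Sanity check: (A − (1)·I) v_1 = (0, 0, 0, 0, 0)ᵀ = 0. ✓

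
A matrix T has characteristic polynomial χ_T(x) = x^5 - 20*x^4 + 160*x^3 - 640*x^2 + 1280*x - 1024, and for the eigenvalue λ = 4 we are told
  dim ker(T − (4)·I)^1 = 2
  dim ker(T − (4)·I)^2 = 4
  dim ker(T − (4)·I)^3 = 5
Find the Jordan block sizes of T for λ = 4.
Block sizes for λ = 4: [3, 2]

From the dimensions of kernels of powers, the number of Jordan blocks of size at least j is d_j − d_{j−1} where d_j = dim ker(N^j) (with d_0 = 0). Computing the differences gives [2, 2, 1].
The number of blocks of size exactly k is (#blocks of size ≥ k) − (#blocks of size ≥ k + 1), so the partition is: 1 block(s) of size 2, 1 block(s) of size 3.
In nonincreasing order the block sizes are [3, 2].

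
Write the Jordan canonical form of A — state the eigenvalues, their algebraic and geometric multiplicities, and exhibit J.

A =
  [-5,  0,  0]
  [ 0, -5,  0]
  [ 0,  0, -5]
J_1(-5) ⊕ J_1(-5) ⊕ J_1(-5)

The characteristic polynomial is
  det(x·I − A) = x^3 + 15*x^2 + 75*x + 125 = (x + 5)^3

Eigenvalues and multiplicities (the geometric multiplicity of λ is n − rank(A − λI), which equals the number of Jordan blocks for λ):
  λ = -5: algebraic multiplicity = 3, geometric multiplicity = 3

Determining the block sizes for each eigenvalue:
  λ = -5: gm = am = 3, so every block has size 1 → block sizes [1, 1, 1]

Assembling the blocks gives a Jordan form
J =
  [-5,  0,  0]
  [ 0, -5,  0]
  [ 0,  0, -5]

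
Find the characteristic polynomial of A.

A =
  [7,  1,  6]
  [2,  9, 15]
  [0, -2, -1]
x^3 - 15*x^2 + 75*x - 125

Expanding det(x·I − A) (e.g. by cofactor expansion or by noting that A is similar to its Jordan form J, which has the same characteristic polynomial as A) gives
  χ_A(x) = x^3 - 15*x^2 + 75*x - 125
which factors as (x - 5)^3. The eigenvalues (with algebraic multiplicities) are λ = 5 with multiplicity 3.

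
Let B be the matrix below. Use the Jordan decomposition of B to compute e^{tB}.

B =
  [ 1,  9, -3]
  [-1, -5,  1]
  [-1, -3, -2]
e^{tB} =
  [3*t^2*exp(-2*t)/2 + 3*t*exp(-2*t) + exp(-2*t), 9*t^2*exp(-2*t)/2 + 9*t*exp(-2*t), -3*t*exp(-2*t)]
  [-t^2*exp(-2*t)/2 - t*exp(-2*t), -3*t^2*exp(-2*t)/2 - 3*t*exp(-2*t) + exp(-2*t), t*exp(-2*t)]
  [-t*exp(-2*t), -3*t*exp(-2*t), exp(-2*t)]

Strategy: write B = P · J · P⁻¹ where J is a Jordan canonical form, so e^{tB} = P · e^{tJ} · P⁻¹, and e^{tJ} can be computed block-by-block.

B has Jordan form
J =
  [-2,  1,  0]
  [ 0, -2,  1]
  [ 0,  0, -2]
(up to reordering of blocks).

Per-block formulas:
  For a 3×3 Jordan block J_3(-2): exp(t · J_3(-2)) = e^(-2t)·(I + t·N + (t^2/2)·N^2), where N is the 3×3 nilpotent shift.

After assembling e^{tJ} and conjugating by P, we get:

e^{tB} =
  [3*t^2*exp(-2*t)/2 + 3*t*exp(-2*t) + exp(-2*t), 9*t^2*exp(-2*t)/2 + 9*t*exp(-2*t), -3*t*exp(-2*t)]
  [-t^2*exp(-2*t)/2 - t*exp(-2*t), -3*t^2*exp(-2*t)/2 - 3*t*exp(-2*t) + exp(-2*t), t*exp(-2*t)]
  [-t*exp(-2*t), -3*t*exp(-2*t), exp(-2*t)]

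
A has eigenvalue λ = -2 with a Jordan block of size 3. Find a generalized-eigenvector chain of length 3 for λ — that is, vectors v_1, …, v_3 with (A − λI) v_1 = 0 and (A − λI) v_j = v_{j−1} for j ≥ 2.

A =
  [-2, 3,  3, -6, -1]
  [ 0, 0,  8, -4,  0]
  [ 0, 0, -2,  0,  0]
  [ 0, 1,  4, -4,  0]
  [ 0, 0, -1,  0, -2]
A Jordan chain for λ = -2 of length 3:
v_1 = (1, 0, 0, 0, 0)ᵀ
v_2 = (3, 8, 0, 4, -1)ᵀ
v_3 = (0, 0, 1, 0, 0)ᵀ

Let N = A − (-2)·I. We want v_3 with N^3 v_3 = 0 but N^2 v_3 ≠ 0; then v_{j-1} := N · v_j for j = 3, …, 2.

Pick v_3 = (0, 0, 1, 0, 0)ᵀ.
Then v_2 = N · v_3 = (3, 8, 0, 4, -1)ᵀ.
Then v_1 = N · v_2 = (1, 0, 0, 0, 0)ᵀ.

Sanity check: (A − (-2)·I) v_1 = (0, 0, 0, 0, 0)ᵀ = 0. ✓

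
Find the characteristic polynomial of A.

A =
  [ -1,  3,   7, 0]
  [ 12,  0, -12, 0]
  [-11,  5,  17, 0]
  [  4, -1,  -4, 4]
x^4 - 20*x^3 + 148*x^2 - 480*x + 576

Expanding det(x·I − A) (e.g. by cofactor expansion or by noting that A is similar to its Jordan form J, which has the same characteristic polynomial as A) gives
  χ_A(x) = x^4 - 20*x^3 + 148*x^2 - 480*x + 576
which factors as (x - 6)^2*(x - 4)^2. The eigenvalues (with algebraic multiplicities) are λ = 4 with multiplicity 2, λ = 6 with multiplicity 2.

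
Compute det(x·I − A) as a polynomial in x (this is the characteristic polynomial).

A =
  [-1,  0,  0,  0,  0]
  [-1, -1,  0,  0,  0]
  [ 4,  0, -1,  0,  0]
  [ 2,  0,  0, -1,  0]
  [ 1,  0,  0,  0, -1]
x^5 + 5*x^4 + 10*x^3 + 10*x^2 + 5*x + 1

Expanding det(x·I − A) (e.g. by cofactor expansion or by noting that A is similar to its Jordan form J, which has the same characteristic polynomial as A) gives
  χ_A(x) = x^5 + 5*x^4 + 10*x^3 + 10*x^2 + 5*x + 1
which factors as (x + 1)^5. The eigenvalues (with algebraic multiplicities) are λ = -1 with multiplicity 5.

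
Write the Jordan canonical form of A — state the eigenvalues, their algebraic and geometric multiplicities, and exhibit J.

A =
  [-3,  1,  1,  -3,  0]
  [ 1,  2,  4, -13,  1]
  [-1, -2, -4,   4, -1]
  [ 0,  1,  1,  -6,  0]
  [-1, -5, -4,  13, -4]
J_2(-3) ⊕ J_2(-3) ⊕ J_1(-3)

The characteristic polynomial is
  det(x·I − A) = x^5 + 15*x^4 + 90*x^3 + 270*x^2 + 405*x + 243 = (x + 3)^5

Eigenvalues and multiplicities (the geometric multiplicity of λ is n − rank(A − λI), which equals the number of Jordan blocks for λ):
  λ = -3: algebraic multiplicity = 5, geometric multiplicity = 3

Determining the block sizes for each eigenvalue:
  λ = -3: with am = 5 and gm = 3, the partition is not yet determined (e.g. several partitions of 5 into 3 parts exist). Let N = A − (-3)·I. Computing rank(N^1) = 2, rank(N^2) = 0; the number of blocks of size ≥ j is rank(N^{j−1}) − rank(N^j), giving [3, 2]. So we have 2 block(s) of size 2, 1 block(s) of size 1 → block sizes [2, 2, 1]

Assembling the blocks gives a Jordan form
J =
  [-3,  1,  0,  0,  0]
  [ 0, -3,  0,  0,  0]
  [ 0,  0, -3,  1,  0]
  [ 0,  0,  0, -3,  0]
  [ 0,  0,  0,  0, -3]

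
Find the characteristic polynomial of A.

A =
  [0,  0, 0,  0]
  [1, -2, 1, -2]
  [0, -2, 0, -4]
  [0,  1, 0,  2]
x^4

Expanding det(x·I − A) (e.g. by cofactor expansion or by noting that A is similar to its Jordan form J, which has the same characteristic polynomial as A) gives
  χ_A(x) = x^4
which factors as x^4. The eigenvalues (with algebraic multiplicities) are λ = 0 with multiplicity 4.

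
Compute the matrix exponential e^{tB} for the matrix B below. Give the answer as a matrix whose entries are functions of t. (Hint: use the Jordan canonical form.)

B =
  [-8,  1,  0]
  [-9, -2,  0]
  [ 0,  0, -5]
e^{tB} =
  [-3*t*exp(-5*t) + exp(-5*t), t*exp(-5*t), 0]
  [-9*t*exp(-5*t), 3*t*exp(-5*t) + exp(-5*t), 0]
  [0, 0, exp(-5*t)]

Strategy: write B = P · J · P⁻¹ where J is a Jordan canonical form, so e^{tB} = P · e^{tJ} · P⁻¹, and e^{tJ} can be computed block-by-block.

B has Jordan form
J =
  [-5,  1,  0]
  [ 0, -5,  0]
  [ 0,  0, -5]
(up to reordering of blocks).

Per-block formulas:
  For a 1×1 block at λ = -5: exp(t · [-5]) = [e^(-5t)].
  For a 2×2 Jordan block J_2(-5): exp(t · J_2(-5)) = e^(-5t)·(I + t·N), where N is the 2×2 nilpotent shift.

After assembling e^{tJ} and conjugating by P, we get:

e^{tB} =
  [-3*t*exp(-5*t) + exp(-5*t), t*exp(-5*t), 0]
  [-9*t*exp(-5*t), 3*t*exp(-5*t) + exp(-5*t), 0]
  [0, 0, exp(-5*t)]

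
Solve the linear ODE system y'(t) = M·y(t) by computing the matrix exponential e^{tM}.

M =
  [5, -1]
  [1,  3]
e^{tM} =
  [t*exp(4*t) + exp(4*t), -t*exp(4*t)]
  [t*exp(4*t), -t*exp(4*t) + exp(4*t)]

Strategy: write M = P · J · P⁻¹ where J is a Jordan canonical form, so e^{tM} = P · e^{tJ} · P⁻¹, and e^{tJ} can be computed block-by-block.

M has Jordan form
J =
  [4, 1]
  [0, 4]
(up to reordering of blocks).

Per-block formulas:
  For a 2×2 Jordan block J_2(4): exp(t · J_2(4)) = e^(4t)·(I + t·N), where N is the 2×2 nilpotent shift.

After assembling e^{tJ} and conjugating by P, we get:

e^{tM} =
  [t*exp(4*t) + exp(4*t), -t*exp(4*t)]
  [t*exp(4*t), -t*exp(4*t) + exp(4*t)]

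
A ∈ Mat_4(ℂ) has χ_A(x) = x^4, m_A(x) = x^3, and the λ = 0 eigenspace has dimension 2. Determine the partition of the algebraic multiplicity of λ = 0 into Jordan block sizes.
Block sizes for λ = 0: [3, 1]

Step 1 — from the characteristic polynomial, algebraic multiplicity of λ = 0 is 4. From dim ker(A − (0)·I) = 2, there are exactly 2 Jordan blocks for λ = 0.
Step 2 — from the minimal polynomial, the factor (x − 0)^3 tells us the largest block for λ = 0 has size 3.
Step 3 — with total size 4, 2 blocks, and largest block 3, the block sizes (in nonincreasing order) are [3, 1].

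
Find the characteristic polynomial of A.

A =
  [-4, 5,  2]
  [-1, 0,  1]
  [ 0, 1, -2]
x^3 + 6*x^2 + 12*x + 8

Expanding det(x·I − A) (e.g. by cofactor expansion or by noting that A is similar to its Jordan form J, which has the same characteristic polynomial as A) gives
  χ_A(x) = x^3 + 6*x^2 + 12*x + 8
which factors as (x + 2)^3. The eigenvalues (with algebraic multiplicities) are λ = -2 with multiplicity 3.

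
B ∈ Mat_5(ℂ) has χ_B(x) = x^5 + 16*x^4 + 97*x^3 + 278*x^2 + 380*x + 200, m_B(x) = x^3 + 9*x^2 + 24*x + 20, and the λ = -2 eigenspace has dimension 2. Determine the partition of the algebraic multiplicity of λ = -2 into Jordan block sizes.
Block sizes for λ = -2: [2, 1]

Step 1 — from the characteristic polynomial, algebraic multiplicity of λ = -2 is 3. From dim ker(B − (-2)·I) = 2, there are exactly 2 Jordan blocks for λ = -2.
Step 2 — from the minimal polynomial, the factor (x + 2)^2 tells us the largest block for λ = -2 has size 2.
Step 3 — with total size 3, 2 blocks, and largest block 2, the block sizes (in nonincreasing order) are [2, 1].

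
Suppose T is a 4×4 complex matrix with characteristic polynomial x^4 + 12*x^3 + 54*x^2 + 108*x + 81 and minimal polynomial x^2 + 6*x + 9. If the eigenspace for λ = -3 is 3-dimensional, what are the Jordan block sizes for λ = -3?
Block sizes for λ = -3: [2, 1, 1]

Step 1 — from the characteristic polynomial, algebraic multiplicity of λ = -3 is 4. From dim ker(T − (-3)·I) = 3, there are exactly 3 Jordan blocks for λ = -3.
Step 2 — from the minimal polynomial, the factor (x + 3)^2 tells us the largest block for λ = -3 has size 2.
Step 3 — with total size 4, 3 blocks, and largest block 2, the block sizes (in nonincreasing order) are [2, 1, 1].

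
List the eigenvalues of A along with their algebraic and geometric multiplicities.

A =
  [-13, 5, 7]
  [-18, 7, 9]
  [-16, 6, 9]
λ = 1: alg = 3, geom = 1

Step 1 — factor the characteristic polynomial to read off the algebraic multiplicities:
  χ_A(x) = (x - 1)^3

Step 2 — compute geometric multiplicities via the rank-nullity identity g(λ) = n − rank(A − λI):
  rank(A − (1)·I) = 2, so dim ker(A − (1)·I) = n − 2 = 1

Summary:
  λ = 1: algebraic multiplicity = 3, geometric multiplicity = 1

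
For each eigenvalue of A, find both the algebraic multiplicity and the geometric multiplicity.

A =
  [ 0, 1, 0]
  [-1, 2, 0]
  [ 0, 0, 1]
λ = 1: alg = 3, geom = 2

Step 1 — factor the characteristic polynomial to read off the algebraic multiplicities:
  χ_A(x) = (x - 1)^3

Step 2 — compute geometric multiplicities via the rank-nullity identity g(λ) = n − rank(A − λI):
  rank(A − (1)·I) = 1, so dim ker(A − (1)·I) = n − 1 = 2

Summary:
  λ = 1: algebraic multiplicity = 3, geometric multiplicity = 2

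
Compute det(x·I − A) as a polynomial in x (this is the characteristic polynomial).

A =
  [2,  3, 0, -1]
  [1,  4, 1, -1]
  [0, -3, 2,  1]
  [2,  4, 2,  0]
x^4 - 8*x^3 + 24*x^2 - 32*x + 16

Expanding det(x·I − A) (e.g. by cofactor expansion or by noting that A is similar to its Jordan form J, which has the same characteristic polynomial as A) gives
  χ_A(x) = x^4 - 8*x^3 + 24*x^2 - 32*x + 16
which factors as (x - 2)^4. The eigenvalues (with algebraic multiplicities) are λ = 2 with multiplicity 4.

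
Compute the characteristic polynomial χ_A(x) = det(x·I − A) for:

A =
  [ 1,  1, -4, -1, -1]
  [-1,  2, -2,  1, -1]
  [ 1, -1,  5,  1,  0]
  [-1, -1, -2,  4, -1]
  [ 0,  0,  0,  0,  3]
x^5 - 15*x^4 + 90*x^3 - 270*x^2 + 405*x - 243

Expanding det(x·I − A) (e.g. by cofactor expansion or by noting that A is similar to its Jordan form J, which has the same characteristic polynomial as A) gives
  χ_A(x) = x^5 - 15*x^4 + 90*x^3 - 270*x^2 + 405*x - 243
which factors as (x - 3)^5. The eigenvalues (with algebraic multiplicities) are λ = 3 with multiplicity 5.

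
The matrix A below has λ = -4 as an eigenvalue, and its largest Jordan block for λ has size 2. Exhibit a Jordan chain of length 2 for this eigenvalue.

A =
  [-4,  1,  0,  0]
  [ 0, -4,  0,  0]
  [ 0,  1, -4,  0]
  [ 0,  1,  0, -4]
A Jordan chain for λ = -4 of length 2:
v_1 = (1, 0, 1, 1)ᵀ
v_2 = (0, 1, 0, 0)ᵀ

Let N = A − (-4)·I. We want v_2 with N^2 v_2 = 0 but N^1 v_2 ≠ 0; then v_{j-1} := N · v_j for j = 2, …, 2.

Pick v_2 = (0, 1, 0, 0)ᵀ.
Then v_1 = N · v_2 = (1, 0, 1, 1)ᵀ.

Sanity check: (A − (-4)·I) v_1 = (0, 0, 0, 0)ᵀ = 0. ✓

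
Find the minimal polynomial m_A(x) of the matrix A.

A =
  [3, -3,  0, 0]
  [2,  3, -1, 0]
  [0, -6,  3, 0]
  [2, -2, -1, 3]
x^3 - 9*x^2 + 27*x - 27

The characteristic polynomial is χ_A(x) = (x - 3)^4, so the eigenvalues are known. The minimal polynomial is
  m_A(x) = Π_λ (x − λ)^{k_λ}
where k_λ is the size of the *largest* Jordan block for λ (equivalently, the smallest k with (A − λI)^k v = 0 for every generalised eigenvector v of λ).

  λ = 3: largest Jordan block has size 3, contributing (x − 3)^3

So m_A(x) = (x - 3)^3 = x^3 - 9*x^2 + 27*x - 27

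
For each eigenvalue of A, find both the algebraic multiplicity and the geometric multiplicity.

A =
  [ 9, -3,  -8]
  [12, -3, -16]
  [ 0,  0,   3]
λ = 3: alg = 3, geom = 2

Step 1 — factor the characteristic polynomial to read off the algebraic multiplicities:
  χ_A(x) = (x - 3)^3

Step 2 — compute geometric multiplicities via the rank-nullity identity g(λ) = n − rank(A − λI):
  rank(A − (3)·I) = 1, so dim ker(A − (3)·I) = n − 1 = 2

Summary:
  λ = 3: algebraic multiplicity = 3, geometric multiplicity = 2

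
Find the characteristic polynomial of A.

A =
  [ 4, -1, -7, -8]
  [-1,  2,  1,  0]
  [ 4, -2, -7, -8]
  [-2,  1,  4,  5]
x^4 - 4*x^3 + 6*x^2 - 4*x + 1

Expanding det(x·I − A) (e.g. by cofactor expansion or by noting that A is similar to its Jordan form J, which has the same characteristic polynomial as A) gives
  χ_A(x) = x^4 - 4*x^3 + 6*x^2 - 4*x + 1
which factors as (x - 1)^4. The eigenvalues (with algebraic multiplicities) are λ = 1 with multiplicity 4.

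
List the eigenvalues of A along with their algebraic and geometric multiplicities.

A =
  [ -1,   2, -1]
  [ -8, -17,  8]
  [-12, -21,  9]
λ = -3: alg = 3, geom = 1

Step 1 — factor the characteristic polynomial to read off the algebraic multiplicities:
  χ_A(x) = (x + 3)^3

Step 2 — compute geometric multiplicities via the rank-nullity identity g(λ) = n − rank(A − λI):
  rank(A − (-3)·I) = 2, so dim ker(A − (-3)·I) = n − 2 = 1

Summary:
  λ = -3: algebraic multiplicity = 3, geometric multiplicity = 1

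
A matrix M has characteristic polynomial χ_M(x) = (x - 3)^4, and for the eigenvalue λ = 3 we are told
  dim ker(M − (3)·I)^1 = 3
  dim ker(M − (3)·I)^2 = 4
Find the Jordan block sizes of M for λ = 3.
Block sizes for λ = 3: [2, 1, 1]

From the dimensions of kernels of powers, the number of Jordan blocks of size at least j is d_j − d_{j−1} where d_j = dim ker(N^j) (with d_0 = 0). Computing the differences gives [3, 1].
The number of blocks of size exactly k is (#blocks of size ≥ k) − (#blocks of size ≥ k + 1), so the partition is: 2 block(s) of size 1, 1 block(s) of size 2.
In nonincreasing order the block sizes are [2, 1, 1].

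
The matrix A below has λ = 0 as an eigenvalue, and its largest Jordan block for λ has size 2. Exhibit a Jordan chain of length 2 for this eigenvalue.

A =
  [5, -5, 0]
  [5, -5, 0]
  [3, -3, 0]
A Jordan chain for λ = 0 of length 2:
v_1 = (5, 5, 3)ᵀ
v_2 = (1, 0, 0)ᵀ

Let N = A − (0)·I. We want v_2 with N^2 v_2 = 0 but N^1 v_2 ≠ 0; then v_{j-1} := N · v_j for j = 2, …, 2.

Pick v_2 = (1, 0, 0)ᵀ.
Then v_1 = N · v_2 = (5, 5, 3)ᵀ.

Sanity check: (A − (0)·I) v_1 = (0, 0, 0)ᵀ = 0. ✓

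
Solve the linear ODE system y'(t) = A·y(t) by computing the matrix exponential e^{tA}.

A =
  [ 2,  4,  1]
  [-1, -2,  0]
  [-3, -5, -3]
e^{tA} =
  [t^2*exp(-t) + 3*t*exp(-t) + exp(-t), 3*t^2*exp(-t)/2 + 4*t*exp(-t), t^2*exp(-t)/2 + t*exp(-t)]
  [-t^2*exp(-t) - t*exp(-t), -3*t^2*exp(-t)/2 - t*exp(-t) + exp(-t), -t^2*exp(-t)/2]
  [t^2*exp(-t) - 3*t*exp(-t), 3*t^2*exp(-t)/2 - 5*t*exp(-t), t^2*exp(-t)/2 - 2*t*exp(-t) + exp(-t)]

Strategy: write A = P · J · P⁻¹ where J is a Jordan canonical form, so e^{tA} = P · e^{tJ} · P⁻¹, and e^{tJ} can be computed block-by-block.

A has Jordan form
J =
  [-1,  1,  0]
  [ 0, -1,  1]
  [ 0,  0, -1]
(up to reordering of blocks).

Per-block formulas:
  For a 3×3 Jordan block J_3(-1): exp(t · J_3(-1)) = e^(-1t)·(I + t·N + (t^2/2)·N^2), where N is the 3×3 nilpotent shift.

After assembling e^{tJ} and conjugating by P, we get:

e^{tA} =
  [t^2*exp(-t) + 3*t*exp(-t) + exp(-t), 3*t^2*exp(-t)/2 + 4*t*exp(-t), t^2*exp(-t)/2 + t*exp(-t)]
  [-t^2*exp(-t) - t*exp(-t), -3*t^2*exp(-t)/2 - t*exp(-t) + exp(-t), -t^2*exp(-t)/2]
  [t^2*exp(-t) - 3*t*exp(-t), 3*t^2*exp(-t)/2 - 5*t*exp(-t), t^2*exp(-t)/2 - 2*t*exp(-t) + exp(-t)]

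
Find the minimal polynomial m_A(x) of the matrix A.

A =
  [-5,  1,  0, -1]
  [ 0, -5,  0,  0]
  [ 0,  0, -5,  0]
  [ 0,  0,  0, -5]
x^2 + 10*x + 25

The characteristic polynomial is χ_A(x) = (x + 5)^4, so the eigenvalues are known. The minimal polynomial is
  m_A(x) = Π_λ (x − λ)^{k_λ}
where k_λ is the size of the *largest* Jordan block for λ (equivalently, the smallest k with (A − λI)^k v = 0 for every generalised eigenvector v of λ).

  λ = -5: largest Jordan block has size 2, contributing (x + 5)^2

So m_A(x) = (x + 5)^2 = x^2 + 10*x + 25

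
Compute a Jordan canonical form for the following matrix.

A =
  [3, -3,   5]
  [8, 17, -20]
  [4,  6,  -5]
J_2(5) ⊕ J_1(5)

The characteristic polynomial is
  det(x·I − A) = x^3 - 15*x^2 + 75*x - 125 = (x - 5)^3

Eigenvalues and multiplicities (the geometric multiplicity of λ is n − rank(A − λI), which equals the number of Jordan blocks for λ):
  λ = 5: algebraic multiplicity = 3, geometric multiplicity = 2

Determining the block sizes for each eigenvalue:
  λ = 5: 2 blocks summing to 3 forces exactly one block of size 2 and the rest size 1 → block sizes [2, 1]

Assembling the blocks gives a Jordan form
J =
  [5, 1, 0]
  [0, 5, 0]
  [0, 0, 5]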